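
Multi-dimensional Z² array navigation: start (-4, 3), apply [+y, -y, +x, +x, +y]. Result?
(-2, 4)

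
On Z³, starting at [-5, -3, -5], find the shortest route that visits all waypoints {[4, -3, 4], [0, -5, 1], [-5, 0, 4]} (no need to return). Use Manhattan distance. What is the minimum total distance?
33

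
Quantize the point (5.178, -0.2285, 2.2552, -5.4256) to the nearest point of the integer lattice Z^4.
(5, 0, 2, -5)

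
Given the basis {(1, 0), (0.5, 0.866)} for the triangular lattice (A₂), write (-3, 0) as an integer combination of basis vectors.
-3b₁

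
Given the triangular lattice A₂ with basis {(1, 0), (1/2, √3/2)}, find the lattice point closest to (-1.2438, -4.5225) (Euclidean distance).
(-1.5, -4.33)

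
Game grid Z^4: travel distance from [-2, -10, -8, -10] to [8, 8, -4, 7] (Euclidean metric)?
27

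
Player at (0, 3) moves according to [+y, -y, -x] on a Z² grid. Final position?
(-1, 3)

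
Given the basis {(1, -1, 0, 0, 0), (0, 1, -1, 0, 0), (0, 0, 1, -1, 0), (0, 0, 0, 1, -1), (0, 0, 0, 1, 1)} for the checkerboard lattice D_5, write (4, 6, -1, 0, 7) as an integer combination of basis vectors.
4b₁ + 10b₂ + 9b₃ + b₄ + 8b₅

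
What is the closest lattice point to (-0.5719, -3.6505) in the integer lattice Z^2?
(-1, -4)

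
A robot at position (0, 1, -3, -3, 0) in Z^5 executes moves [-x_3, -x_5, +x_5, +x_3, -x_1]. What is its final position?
(-1, 1, -3, -3, 0)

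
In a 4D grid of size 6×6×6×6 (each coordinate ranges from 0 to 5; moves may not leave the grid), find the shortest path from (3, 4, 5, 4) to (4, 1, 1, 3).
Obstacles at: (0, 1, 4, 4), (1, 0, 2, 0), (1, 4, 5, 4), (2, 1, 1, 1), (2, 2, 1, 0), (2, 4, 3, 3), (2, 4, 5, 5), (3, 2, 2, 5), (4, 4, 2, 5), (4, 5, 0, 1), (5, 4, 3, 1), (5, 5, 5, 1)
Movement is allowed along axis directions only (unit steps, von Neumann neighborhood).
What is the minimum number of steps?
9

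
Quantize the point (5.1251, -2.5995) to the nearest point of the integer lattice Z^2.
(5, -3)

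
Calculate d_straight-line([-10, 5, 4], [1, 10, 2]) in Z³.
12.2474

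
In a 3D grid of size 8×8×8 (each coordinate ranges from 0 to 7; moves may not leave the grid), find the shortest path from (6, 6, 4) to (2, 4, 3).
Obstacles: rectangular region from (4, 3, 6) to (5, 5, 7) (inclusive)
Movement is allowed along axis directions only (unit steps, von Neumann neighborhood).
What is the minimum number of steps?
7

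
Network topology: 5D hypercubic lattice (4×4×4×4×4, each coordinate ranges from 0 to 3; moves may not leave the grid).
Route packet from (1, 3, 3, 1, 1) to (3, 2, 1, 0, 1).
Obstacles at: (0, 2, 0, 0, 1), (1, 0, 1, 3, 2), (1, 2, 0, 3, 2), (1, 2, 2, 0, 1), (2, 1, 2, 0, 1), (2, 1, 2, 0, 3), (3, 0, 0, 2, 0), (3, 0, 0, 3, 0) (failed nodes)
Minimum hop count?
6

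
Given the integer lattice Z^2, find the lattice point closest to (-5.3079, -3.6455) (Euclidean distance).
(-5, -4)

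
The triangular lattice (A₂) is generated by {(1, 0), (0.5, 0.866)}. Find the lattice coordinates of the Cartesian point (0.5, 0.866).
b₂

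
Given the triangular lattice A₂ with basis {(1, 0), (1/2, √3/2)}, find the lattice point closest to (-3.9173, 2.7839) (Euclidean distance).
(-3.5, 2.598)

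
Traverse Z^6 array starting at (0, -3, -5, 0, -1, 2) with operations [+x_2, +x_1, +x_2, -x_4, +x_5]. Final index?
(1, -1, -5, -1, 0, 2)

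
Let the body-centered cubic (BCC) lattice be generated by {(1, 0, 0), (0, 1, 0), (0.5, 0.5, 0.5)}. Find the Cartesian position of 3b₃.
(1.5, 1.5, 1.5)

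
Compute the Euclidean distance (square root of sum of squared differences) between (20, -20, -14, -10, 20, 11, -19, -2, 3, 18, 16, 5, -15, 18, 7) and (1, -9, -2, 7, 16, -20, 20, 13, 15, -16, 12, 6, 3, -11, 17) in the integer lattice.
78.867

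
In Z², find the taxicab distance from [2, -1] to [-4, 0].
7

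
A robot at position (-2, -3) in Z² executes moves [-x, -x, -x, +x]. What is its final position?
(-4, -3)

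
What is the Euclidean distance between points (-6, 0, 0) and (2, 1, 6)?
10.0499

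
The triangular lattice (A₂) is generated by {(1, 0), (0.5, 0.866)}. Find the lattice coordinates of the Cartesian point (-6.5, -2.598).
-5b₁ - 3b₂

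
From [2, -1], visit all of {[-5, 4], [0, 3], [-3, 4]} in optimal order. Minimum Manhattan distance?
12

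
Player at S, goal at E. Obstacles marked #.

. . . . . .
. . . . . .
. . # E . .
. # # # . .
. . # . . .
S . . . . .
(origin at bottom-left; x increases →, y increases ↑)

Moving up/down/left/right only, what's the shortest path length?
8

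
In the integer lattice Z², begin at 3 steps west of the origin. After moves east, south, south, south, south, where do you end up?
(-2, -4)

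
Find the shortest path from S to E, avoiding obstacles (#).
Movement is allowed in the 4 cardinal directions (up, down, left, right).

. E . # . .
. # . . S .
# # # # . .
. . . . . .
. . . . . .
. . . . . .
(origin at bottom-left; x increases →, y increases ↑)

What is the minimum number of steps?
4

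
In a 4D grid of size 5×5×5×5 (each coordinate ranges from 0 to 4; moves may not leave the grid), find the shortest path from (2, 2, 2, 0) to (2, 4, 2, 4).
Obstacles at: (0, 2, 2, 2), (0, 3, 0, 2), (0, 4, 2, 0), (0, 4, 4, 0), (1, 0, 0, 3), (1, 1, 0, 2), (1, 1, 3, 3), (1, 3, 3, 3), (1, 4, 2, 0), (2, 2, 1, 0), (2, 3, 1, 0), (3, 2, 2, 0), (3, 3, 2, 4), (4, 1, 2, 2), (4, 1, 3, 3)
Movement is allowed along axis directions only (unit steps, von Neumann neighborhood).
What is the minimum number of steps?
6
(one shortest path: (2, 2, 2, 0) → (2, 3, 2, 0) → (2, 4, 2, 0) → (2, 4, 2, 1) → (2, 4, 2, 2) → (2, 4, 2, 3) → (2, 4, 2, 4))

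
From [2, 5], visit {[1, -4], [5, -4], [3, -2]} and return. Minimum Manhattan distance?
26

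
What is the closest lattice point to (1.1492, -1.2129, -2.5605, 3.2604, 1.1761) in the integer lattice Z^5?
(1, -1, -3, 3, 1)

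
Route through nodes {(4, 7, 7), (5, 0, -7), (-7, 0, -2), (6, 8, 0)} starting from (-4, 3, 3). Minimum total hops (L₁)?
54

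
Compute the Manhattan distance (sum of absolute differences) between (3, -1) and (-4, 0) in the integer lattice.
8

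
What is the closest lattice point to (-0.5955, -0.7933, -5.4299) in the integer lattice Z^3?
(-1, -1, -5)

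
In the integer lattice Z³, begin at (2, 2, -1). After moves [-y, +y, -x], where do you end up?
(1, 2, -1)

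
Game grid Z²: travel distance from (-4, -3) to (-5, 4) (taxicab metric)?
8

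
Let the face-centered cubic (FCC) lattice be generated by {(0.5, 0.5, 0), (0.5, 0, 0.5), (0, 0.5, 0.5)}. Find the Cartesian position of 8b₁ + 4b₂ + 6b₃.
(6, 7, 5)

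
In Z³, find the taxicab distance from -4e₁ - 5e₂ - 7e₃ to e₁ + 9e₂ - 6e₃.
20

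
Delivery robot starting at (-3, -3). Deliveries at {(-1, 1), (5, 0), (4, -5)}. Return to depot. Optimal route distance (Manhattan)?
28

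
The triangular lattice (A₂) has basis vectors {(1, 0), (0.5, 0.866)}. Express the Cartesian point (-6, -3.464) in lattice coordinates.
-4b₁ - 4b₂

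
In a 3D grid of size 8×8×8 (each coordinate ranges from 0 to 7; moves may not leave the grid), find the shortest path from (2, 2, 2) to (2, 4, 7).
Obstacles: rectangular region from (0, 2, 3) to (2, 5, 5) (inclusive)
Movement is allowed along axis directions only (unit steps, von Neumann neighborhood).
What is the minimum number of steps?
9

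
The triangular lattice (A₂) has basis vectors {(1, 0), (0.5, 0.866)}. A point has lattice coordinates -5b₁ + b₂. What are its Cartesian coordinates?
(-4.5, 0.866)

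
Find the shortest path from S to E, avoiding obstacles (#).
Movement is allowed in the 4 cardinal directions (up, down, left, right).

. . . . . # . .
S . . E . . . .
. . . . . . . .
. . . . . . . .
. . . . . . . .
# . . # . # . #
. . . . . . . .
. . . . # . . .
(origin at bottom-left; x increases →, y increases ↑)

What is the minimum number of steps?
3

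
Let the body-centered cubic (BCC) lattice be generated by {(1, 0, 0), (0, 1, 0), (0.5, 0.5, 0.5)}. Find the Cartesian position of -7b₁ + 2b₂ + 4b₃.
(-5, 4, 2)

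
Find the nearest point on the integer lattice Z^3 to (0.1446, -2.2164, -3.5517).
(0, -2, -4)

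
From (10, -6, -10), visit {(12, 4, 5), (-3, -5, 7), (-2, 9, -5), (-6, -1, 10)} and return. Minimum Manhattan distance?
124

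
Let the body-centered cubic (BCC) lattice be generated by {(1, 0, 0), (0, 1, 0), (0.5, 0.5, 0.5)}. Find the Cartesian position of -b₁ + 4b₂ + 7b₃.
(2.5, 7.5, 3.5)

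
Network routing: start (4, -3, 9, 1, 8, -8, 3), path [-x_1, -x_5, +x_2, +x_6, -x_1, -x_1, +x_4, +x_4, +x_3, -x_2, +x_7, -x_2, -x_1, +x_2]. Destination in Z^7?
(0, -3, 10, 3, 7, -7, 4)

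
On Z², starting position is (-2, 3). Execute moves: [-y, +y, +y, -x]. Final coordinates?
(-3, 4)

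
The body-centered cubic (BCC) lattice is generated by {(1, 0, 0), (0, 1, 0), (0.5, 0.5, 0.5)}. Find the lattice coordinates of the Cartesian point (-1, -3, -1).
-2b₂ - 2b₃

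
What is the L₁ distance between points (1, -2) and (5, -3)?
5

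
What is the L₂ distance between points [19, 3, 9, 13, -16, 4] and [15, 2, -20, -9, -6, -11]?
40.8289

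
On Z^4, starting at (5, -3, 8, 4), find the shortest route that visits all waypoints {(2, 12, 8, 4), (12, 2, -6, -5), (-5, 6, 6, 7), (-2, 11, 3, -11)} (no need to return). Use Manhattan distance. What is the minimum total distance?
103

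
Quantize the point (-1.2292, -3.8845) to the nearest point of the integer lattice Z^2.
(-1, -4)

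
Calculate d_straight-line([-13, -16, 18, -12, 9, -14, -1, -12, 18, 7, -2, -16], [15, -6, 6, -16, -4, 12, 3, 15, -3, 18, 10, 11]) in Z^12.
63.7887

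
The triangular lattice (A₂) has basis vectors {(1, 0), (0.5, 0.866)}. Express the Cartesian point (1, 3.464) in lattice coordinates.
-b₁ + 4b₂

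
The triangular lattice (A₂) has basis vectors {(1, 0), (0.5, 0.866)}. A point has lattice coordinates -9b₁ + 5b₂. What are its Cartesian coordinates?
(-6.5, 4.33)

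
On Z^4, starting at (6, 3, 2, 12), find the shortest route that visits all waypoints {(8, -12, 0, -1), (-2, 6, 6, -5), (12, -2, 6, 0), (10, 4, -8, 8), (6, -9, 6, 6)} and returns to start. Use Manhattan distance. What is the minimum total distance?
148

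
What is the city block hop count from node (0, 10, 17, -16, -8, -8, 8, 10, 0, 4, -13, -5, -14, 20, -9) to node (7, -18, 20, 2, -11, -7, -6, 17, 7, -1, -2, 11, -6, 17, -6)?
134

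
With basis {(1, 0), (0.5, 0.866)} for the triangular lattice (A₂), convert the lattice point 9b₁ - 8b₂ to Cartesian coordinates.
(5, -6.928)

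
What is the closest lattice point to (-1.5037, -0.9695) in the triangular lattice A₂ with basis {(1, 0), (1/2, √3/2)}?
(-1.5, -0.866)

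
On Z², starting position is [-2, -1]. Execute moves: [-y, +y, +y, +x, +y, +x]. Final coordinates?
(0, 1)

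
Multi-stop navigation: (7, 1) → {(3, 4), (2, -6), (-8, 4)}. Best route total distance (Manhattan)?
34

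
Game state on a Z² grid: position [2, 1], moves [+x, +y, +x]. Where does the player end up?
(4, 2)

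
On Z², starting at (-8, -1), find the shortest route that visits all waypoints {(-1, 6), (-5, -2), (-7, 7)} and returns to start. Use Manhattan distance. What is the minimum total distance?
32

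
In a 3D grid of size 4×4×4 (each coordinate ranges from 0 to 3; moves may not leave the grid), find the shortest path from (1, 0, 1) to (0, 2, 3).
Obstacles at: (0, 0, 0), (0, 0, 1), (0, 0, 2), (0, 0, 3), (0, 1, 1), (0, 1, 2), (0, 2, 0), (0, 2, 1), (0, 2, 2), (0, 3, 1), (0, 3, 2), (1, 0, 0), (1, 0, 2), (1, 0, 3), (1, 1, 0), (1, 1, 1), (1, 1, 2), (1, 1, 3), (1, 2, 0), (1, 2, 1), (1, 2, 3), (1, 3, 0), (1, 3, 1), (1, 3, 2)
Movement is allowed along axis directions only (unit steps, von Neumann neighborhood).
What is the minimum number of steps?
9
(one shortest path: (1, 0, 1) → (2, 0, 1) → (2, 1, 1) → (2, 2, 1) → (2, 3, 1) → (2, 3, 2) → (2, 3, 3) → (1, 3, 3) → (0, 3, 3) → (0, 2, 3))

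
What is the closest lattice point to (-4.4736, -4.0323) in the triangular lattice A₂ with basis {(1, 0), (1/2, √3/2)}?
(-4.5, -4.33)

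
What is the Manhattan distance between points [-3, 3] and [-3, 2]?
1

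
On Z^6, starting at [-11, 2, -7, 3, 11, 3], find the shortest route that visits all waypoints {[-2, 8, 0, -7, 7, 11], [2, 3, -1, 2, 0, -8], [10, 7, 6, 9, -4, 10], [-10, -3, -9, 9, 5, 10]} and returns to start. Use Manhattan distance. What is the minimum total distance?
212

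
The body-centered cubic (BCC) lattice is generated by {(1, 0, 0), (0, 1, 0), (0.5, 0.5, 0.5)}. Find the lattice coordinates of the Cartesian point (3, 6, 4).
-b₁ + 2b₂ + 8b₃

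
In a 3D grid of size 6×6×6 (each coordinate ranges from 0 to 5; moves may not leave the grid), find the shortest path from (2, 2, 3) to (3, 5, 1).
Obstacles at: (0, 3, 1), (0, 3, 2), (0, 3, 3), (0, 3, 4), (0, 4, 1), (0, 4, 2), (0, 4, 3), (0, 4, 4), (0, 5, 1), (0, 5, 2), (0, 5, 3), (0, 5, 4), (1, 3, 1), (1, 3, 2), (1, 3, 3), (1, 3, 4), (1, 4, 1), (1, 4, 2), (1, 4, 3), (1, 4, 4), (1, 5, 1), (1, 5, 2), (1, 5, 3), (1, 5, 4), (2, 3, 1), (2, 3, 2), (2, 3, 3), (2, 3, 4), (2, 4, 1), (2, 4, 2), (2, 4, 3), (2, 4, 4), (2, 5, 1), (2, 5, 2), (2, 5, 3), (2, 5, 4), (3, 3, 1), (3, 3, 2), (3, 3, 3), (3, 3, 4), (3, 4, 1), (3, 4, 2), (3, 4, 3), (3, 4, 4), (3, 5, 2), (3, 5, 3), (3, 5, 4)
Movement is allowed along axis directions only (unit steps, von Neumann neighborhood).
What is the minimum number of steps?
8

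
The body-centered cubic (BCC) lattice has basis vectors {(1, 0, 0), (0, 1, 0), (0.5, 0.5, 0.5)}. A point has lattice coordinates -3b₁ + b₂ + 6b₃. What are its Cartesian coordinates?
(0, 4, 3)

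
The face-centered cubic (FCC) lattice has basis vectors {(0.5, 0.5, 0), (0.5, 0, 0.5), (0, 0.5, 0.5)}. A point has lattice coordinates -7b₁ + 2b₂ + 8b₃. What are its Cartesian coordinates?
(-2.5, 0.5, 5)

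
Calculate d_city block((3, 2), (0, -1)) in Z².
6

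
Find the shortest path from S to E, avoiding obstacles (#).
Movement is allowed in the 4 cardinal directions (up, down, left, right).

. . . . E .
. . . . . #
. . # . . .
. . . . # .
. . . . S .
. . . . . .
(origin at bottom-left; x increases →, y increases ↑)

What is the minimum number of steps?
6
(one shortest path: (4, 1) → (3, 1) → (3, 2) → (3, 3) → (4, 3) → (4, 4) → (4, 5))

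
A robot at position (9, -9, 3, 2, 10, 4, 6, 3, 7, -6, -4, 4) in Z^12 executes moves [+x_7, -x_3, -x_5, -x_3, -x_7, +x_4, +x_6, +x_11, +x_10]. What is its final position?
(9, -9, 1, 3, 9, 5, 6, 3, 7, -5, -3, 4)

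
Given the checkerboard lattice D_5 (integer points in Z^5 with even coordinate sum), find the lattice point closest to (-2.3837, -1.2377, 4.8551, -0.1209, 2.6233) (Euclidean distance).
(-3, -1, 5, 0, 3)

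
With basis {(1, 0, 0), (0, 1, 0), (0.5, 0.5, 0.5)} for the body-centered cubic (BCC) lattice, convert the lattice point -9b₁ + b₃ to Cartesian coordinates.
(-8.5, 0.5, 0.5)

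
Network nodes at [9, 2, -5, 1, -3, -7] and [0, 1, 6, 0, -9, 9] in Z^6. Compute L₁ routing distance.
44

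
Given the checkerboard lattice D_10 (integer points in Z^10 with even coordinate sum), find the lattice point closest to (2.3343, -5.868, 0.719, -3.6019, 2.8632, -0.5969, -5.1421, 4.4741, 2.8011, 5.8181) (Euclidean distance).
(2, -6, 1, -4, 3, -1, -5, 5, 3, 6)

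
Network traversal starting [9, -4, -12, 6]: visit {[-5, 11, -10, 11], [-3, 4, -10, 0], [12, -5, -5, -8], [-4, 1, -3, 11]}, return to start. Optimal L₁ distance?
132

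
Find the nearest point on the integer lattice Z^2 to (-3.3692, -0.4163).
(-3, 0)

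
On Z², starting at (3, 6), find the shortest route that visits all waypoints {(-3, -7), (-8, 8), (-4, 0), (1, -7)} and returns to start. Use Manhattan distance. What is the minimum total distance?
52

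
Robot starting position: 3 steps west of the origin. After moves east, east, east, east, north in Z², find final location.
(1, 1)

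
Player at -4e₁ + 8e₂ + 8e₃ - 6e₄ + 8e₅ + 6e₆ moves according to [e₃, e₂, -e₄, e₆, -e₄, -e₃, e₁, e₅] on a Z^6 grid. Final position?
(-3, 9, 8, -8, 9, 7)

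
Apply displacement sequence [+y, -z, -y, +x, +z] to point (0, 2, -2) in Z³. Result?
(1, 2, -2)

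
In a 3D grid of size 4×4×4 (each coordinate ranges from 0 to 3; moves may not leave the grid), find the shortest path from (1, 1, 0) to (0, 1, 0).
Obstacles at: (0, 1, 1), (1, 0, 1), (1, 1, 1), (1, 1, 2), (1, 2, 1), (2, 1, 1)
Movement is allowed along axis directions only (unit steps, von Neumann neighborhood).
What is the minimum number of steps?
1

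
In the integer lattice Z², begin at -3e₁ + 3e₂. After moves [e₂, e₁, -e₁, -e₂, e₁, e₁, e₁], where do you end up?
(0, 3)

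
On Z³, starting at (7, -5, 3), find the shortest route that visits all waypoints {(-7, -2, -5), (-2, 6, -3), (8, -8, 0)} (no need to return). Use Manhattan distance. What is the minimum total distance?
48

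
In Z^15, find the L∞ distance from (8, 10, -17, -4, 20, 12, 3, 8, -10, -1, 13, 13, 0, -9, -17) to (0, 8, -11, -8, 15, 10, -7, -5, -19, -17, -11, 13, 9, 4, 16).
33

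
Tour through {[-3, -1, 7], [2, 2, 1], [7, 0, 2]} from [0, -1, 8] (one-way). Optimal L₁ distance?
26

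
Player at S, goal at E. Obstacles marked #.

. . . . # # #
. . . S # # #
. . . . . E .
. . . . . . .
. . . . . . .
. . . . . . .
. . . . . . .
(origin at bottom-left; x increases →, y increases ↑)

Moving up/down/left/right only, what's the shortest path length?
3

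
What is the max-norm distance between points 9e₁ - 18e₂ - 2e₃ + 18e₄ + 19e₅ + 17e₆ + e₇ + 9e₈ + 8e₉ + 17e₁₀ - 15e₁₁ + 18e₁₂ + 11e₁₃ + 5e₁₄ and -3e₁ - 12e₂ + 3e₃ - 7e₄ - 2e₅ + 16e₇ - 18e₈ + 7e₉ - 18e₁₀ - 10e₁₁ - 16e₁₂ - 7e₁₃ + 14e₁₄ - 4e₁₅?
35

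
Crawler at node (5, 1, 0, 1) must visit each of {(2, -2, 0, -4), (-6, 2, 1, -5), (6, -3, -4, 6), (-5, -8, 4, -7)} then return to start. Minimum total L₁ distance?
88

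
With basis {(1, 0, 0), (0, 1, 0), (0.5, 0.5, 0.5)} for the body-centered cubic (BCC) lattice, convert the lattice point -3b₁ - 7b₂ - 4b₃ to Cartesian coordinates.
(-5, -9, -2)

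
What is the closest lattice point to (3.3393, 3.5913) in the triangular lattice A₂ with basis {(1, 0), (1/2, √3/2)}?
(3, 3.464)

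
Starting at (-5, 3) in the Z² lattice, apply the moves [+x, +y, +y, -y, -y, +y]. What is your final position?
(-4, 4)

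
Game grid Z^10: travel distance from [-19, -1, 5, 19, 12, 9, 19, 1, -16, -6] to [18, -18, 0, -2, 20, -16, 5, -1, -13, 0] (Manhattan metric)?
138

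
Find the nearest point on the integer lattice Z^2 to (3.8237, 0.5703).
(4, 1)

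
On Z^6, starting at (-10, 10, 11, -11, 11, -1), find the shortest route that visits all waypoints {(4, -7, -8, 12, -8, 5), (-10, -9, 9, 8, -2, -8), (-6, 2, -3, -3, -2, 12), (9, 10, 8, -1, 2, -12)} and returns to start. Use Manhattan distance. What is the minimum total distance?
276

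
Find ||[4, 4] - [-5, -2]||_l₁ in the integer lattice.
15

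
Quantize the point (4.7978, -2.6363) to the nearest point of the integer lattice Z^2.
(5, -3)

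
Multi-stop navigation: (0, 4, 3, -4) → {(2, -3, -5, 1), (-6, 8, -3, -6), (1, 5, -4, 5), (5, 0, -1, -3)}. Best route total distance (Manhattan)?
64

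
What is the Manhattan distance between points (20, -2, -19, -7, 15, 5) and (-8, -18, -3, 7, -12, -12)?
118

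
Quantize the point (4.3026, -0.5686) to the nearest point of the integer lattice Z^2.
(4, -1)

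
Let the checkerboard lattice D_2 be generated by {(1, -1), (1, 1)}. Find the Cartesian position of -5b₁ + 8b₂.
(3, 13)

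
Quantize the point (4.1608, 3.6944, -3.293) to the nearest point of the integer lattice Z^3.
(4, 4, -3)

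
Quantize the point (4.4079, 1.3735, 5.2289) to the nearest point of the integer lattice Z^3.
(4, 1, 5)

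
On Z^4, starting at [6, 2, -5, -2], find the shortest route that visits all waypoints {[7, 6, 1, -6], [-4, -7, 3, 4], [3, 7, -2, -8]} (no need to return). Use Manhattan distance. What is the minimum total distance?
63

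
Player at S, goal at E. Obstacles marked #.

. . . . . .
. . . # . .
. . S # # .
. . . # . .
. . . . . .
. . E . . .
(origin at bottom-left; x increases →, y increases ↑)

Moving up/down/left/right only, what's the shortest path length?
3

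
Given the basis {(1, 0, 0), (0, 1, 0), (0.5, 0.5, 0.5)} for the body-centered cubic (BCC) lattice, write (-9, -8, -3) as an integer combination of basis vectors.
-6b₁ - 5b₂ - 6b₃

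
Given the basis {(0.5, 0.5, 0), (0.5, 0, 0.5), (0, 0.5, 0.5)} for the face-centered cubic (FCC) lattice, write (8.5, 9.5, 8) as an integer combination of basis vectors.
10b₁ + 7b₂ + 9b₃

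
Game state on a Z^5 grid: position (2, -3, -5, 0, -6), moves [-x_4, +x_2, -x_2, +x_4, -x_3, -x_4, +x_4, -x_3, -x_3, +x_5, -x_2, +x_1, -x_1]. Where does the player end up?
(2, -4, -8, 0, -5)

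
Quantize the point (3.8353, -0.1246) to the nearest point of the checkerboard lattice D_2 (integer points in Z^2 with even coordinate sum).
(4, 0)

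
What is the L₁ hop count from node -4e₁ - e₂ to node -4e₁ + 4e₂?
5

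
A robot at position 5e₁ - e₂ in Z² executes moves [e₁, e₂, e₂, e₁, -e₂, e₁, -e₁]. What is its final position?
(7, 0)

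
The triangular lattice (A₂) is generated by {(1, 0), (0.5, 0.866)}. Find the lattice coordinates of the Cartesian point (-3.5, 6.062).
-7b₁ + 7b₂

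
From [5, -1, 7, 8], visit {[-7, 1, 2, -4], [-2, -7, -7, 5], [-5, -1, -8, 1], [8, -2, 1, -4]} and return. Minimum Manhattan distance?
104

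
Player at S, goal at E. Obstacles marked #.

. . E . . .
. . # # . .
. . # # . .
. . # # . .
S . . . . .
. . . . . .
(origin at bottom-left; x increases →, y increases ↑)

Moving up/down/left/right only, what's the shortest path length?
6
(one shortest path: (0, 1) → (1, 1) → (1, 2) → (1, 3) → (1, 4) → (1, 5) → (2, 5))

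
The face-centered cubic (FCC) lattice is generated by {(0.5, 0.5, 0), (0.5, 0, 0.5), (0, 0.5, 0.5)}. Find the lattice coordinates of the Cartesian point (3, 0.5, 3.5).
6b₂ + b₃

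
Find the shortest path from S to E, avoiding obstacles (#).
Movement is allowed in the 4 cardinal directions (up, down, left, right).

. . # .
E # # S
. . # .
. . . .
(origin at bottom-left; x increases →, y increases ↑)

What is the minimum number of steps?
7
(one shortest path: (3, 2) → (3, 1) → (3, 0) → (2, 0) → (1, 0) → (0, 0) → (0, 1) → (0, 2))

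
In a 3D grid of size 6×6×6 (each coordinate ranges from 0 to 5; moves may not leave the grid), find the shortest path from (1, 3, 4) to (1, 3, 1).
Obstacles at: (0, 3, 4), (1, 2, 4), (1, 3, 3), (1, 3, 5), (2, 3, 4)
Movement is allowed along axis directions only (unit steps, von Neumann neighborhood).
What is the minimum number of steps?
5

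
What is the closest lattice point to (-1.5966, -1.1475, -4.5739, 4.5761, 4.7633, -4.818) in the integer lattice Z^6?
(-2, -1, -5, 5, 5, -5)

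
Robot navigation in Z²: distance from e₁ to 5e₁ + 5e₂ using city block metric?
9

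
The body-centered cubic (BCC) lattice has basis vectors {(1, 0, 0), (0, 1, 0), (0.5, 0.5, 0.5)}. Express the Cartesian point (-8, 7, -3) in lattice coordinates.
-5b₁ + 10b₂ - 6b₃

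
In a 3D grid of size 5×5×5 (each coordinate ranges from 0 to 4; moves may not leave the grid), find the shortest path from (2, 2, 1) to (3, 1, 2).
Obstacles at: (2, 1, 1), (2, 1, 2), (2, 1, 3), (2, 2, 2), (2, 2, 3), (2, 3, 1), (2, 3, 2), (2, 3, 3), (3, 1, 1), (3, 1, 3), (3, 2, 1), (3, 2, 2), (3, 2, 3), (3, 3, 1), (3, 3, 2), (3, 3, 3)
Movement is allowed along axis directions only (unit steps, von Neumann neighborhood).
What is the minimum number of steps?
7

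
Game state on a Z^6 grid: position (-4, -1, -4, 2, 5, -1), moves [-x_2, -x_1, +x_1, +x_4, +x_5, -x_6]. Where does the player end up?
(-4, -2, -4, 3, 6, -2)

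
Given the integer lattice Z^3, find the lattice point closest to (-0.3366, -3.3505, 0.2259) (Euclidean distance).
(0, -3, 0)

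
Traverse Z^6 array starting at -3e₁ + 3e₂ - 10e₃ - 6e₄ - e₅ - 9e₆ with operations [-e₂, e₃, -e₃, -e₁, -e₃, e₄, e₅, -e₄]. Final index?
(-4, 2, -11, -6, 0, -9)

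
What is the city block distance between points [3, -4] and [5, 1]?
7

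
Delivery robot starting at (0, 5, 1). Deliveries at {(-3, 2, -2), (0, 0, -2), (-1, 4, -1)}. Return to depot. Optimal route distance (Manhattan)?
22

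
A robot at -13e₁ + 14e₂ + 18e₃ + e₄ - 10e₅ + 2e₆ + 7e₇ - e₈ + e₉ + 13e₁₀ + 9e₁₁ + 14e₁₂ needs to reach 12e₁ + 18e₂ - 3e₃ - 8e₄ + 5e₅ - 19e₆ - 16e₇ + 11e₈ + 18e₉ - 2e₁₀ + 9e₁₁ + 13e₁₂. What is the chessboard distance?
25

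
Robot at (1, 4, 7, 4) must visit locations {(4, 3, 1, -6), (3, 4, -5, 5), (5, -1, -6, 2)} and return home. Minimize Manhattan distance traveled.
66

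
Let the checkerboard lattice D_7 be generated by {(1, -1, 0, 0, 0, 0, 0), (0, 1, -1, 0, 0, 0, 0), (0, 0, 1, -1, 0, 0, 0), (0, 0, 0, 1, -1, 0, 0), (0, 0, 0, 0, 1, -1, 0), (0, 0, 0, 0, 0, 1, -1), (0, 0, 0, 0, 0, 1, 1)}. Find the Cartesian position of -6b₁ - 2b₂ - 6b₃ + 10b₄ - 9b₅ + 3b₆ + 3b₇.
(-6, 4, -4, 16, -19, 15, 0)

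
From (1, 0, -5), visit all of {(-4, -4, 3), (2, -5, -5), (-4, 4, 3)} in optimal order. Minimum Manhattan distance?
29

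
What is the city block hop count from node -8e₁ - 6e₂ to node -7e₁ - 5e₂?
2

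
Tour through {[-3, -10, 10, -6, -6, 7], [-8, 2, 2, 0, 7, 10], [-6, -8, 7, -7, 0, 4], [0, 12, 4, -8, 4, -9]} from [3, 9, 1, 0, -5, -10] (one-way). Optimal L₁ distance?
132
(one optimal route: (3, 9, 1, 0, -5, -10) → (0, 12, 4, -8, 4, -9) → (-8, 2, 2, 0, 7, 10) → (-6, -8, 7, -7, 0, 4) → (-3, -10, 10, -6, -6, 7))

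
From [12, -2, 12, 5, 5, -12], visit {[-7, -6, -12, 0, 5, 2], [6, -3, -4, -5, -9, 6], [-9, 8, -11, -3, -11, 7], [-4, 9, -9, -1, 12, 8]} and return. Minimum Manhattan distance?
238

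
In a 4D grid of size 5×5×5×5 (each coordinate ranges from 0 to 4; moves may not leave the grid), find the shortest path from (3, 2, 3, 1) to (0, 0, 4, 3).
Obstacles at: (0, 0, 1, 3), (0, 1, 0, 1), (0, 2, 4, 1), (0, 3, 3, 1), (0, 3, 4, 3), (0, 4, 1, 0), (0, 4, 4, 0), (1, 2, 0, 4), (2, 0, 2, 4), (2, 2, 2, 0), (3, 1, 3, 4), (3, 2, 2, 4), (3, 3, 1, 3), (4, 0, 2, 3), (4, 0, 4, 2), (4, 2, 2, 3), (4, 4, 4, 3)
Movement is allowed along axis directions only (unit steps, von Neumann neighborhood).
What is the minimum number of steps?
8
(one shortest path: (3, 2, 3, 1) → (2, 2, 3, 1) → (1, 2, 3, 1) → (0, 2, 3, 1) → (0, 1, 3, 1) → (0, 0, 3, 1) → (0, 0, 4, 1) → (0, 0, 4, 2) → (0, 0, 4, 3))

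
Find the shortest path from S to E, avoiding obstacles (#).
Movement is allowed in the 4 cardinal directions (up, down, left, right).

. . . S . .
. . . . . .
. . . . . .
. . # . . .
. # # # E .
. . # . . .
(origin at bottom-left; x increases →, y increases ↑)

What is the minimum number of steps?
5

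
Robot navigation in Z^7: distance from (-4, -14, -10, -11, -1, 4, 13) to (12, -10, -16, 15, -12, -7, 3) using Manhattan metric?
84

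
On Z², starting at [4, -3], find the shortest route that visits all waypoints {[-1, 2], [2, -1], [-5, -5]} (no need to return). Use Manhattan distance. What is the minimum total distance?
21
(one optimal route: (4, -3) → (2, -1) → (-1, 2) → (-5, -5))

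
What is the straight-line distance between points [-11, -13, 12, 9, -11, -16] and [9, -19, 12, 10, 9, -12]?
29.2062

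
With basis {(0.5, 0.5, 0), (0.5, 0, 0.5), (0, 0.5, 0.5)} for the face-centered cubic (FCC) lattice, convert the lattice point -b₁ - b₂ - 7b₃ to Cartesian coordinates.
(-1, -4, -4)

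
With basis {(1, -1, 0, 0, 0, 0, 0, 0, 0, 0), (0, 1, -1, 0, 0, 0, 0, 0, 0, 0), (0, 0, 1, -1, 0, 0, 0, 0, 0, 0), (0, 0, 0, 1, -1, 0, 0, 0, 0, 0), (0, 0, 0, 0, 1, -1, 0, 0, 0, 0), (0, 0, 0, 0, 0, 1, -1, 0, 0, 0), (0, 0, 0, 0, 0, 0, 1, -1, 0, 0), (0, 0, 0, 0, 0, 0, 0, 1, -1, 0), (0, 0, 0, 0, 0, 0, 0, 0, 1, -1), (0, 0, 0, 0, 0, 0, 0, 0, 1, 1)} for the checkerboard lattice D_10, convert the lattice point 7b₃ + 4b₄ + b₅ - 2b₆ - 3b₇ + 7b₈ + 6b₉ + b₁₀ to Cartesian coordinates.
(0, 0, 7, -3, -3, -3, -1, 10, 0, -5)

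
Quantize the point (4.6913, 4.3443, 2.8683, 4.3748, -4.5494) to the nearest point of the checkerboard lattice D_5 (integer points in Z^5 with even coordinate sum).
(5, 4, 3, 4, -4)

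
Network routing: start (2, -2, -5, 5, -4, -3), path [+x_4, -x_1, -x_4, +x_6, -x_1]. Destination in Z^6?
(0, -2, -5, 5, -4, -2)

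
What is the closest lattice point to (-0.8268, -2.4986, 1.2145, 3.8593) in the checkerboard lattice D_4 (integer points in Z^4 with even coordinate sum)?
(-1, -2, 1, 4)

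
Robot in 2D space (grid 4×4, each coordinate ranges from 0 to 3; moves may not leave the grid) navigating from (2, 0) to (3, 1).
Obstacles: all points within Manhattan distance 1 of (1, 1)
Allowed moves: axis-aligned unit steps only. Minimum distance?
2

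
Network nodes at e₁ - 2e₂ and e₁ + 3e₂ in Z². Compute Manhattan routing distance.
5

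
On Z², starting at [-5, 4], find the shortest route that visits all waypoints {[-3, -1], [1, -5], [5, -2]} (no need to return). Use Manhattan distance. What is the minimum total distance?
22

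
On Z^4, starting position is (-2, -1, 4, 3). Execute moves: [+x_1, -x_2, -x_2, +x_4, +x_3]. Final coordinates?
(-1, -3, 5, 4)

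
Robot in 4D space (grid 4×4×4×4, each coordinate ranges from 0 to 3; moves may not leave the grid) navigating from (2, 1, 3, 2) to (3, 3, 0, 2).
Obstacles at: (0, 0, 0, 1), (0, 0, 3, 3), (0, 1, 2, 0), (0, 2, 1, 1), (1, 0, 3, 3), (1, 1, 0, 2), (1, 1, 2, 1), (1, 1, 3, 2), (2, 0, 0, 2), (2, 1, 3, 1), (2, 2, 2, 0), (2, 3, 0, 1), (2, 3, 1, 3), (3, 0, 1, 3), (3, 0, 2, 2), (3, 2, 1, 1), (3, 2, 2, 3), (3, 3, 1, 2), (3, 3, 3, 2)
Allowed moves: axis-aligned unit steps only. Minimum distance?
6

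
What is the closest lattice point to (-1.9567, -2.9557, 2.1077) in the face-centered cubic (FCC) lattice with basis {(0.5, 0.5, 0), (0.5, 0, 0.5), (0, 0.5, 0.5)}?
(-2, -3, 2)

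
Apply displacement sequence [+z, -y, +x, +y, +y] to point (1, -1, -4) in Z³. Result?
(2, 0, -3)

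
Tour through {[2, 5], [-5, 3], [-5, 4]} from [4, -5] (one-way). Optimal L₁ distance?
21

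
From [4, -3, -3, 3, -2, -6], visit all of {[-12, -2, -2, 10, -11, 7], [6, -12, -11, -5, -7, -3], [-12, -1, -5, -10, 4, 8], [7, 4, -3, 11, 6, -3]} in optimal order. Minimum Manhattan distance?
183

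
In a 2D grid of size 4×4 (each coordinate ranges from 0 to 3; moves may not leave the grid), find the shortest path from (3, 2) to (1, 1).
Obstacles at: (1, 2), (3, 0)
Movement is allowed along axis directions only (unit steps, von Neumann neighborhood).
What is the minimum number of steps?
3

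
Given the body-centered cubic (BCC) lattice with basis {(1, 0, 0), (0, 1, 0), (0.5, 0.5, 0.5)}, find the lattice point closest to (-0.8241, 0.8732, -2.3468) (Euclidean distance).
(-1, 1, -2)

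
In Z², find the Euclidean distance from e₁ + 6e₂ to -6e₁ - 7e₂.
14.7648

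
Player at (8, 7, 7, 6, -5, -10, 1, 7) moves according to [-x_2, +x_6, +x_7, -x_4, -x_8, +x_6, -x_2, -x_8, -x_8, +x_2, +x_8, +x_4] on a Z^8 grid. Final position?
(8, 6, 7, 6, -5, -8, 2, 5)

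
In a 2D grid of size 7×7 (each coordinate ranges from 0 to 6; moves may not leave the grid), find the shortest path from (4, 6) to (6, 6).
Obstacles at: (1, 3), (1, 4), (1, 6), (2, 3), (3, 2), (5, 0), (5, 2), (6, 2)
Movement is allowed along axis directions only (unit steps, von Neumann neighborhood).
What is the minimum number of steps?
2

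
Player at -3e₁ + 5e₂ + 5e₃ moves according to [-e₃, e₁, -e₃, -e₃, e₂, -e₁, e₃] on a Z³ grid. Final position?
(-3, 6, 3)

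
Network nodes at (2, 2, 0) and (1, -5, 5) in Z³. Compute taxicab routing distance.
13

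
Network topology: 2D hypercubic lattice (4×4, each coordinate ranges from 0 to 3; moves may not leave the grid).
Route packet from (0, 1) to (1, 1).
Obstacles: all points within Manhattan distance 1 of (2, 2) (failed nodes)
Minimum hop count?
1
(one shortest path: (0, 1) → (1, 1))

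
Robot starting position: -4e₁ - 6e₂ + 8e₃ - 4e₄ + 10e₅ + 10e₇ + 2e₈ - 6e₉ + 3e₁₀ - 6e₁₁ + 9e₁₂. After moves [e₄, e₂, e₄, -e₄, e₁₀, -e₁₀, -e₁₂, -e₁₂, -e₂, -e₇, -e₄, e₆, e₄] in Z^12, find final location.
(-4, -6, 8, -3, 10, 1, 9, 2, -6, 3, -6, 7)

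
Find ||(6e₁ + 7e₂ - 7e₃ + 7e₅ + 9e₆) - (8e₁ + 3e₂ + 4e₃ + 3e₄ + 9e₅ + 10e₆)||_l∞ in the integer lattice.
11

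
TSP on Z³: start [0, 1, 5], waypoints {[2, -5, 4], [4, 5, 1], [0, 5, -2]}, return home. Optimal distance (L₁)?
42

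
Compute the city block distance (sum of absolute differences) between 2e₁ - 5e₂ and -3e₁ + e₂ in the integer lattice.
11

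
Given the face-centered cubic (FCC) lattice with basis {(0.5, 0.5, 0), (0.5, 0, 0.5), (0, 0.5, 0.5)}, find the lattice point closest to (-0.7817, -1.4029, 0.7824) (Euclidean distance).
(-0.5, -1.5, 1)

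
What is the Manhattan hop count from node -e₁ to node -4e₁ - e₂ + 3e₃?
7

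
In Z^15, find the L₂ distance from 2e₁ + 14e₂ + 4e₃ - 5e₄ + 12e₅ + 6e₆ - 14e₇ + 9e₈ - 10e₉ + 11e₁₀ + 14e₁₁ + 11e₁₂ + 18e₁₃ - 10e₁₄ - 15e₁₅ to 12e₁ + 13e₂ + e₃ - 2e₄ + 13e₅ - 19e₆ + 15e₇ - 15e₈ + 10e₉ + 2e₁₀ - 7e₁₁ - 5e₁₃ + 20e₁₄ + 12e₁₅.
73.2325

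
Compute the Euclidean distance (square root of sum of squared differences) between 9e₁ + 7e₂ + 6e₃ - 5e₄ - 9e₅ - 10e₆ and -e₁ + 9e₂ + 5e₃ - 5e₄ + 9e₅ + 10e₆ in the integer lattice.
28.7924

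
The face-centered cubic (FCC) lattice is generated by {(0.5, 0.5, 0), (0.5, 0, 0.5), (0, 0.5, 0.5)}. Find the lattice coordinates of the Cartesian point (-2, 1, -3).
2b₁ - 6b₂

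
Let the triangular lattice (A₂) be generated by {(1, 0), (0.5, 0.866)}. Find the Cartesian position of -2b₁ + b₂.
(-1.5, 0.866)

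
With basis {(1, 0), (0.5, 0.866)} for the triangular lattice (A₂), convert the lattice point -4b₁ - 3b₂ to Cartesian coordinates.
(-5.5, -2.598)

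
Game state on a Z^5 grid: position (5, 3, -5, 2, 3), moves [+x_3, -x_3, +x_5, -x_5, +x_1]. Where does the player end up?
(6, 3, -5, 2, 3)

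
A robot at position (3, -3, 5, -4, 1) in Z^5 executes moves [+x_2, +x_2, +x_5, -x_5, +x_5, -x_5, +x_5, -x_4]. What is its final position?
(3, -1, 5, -5, 2)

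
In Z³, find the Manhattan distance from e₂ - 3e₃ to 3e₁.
7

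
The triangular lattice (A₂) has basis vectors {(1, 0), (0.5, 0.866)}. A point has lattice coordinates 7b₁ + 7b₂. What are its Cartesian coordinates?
(10.5, 6.062)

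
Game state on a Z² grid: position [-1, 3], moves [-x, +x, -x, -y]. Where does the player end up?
(-2, 2)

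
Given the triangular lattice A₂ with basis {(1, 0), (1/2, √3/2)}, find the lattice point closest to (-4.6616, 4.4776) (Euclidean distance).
(-4.5, 4.33)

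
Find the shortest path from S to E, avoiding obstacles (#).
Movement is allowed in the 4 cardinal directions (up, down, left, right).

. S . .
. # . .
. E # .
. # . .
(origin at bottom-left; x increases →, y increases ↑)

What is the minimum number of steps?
4
(one shortest path: (1, 3) → (0, 3) → (0, 2) → (0, 1) → (1, 1))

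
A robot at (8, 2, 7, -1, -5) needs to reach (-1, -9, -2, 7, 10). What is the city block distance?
52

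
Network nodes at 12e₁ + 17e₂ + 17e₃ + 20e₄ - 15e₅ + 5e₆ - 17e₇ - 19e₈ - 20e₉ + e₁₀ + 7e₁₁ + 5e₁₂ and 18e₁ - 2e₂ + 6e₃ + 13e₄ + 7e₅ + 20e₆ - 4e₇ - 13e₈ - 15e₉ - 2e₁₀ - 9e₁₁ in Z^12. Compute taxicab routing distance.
128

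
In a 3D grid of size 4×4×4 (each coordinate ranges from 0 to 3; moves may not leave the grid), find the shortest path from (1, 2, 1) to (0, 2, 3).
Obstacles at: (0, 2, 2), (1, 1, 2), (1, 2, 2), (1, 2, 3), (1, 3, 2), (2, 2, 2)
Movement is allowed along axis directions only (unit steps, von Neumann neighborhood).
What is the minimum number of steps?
5
(one shortest path: (1, 2, 1) → (0, 2, 1) → (0, 1, 1) → (0, 1, 2) → (0, 1, 3) → (0, 2, 3))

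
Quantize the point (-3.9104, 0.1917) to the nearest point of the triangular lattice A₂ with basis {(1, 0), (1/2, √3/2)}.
(-4, 0)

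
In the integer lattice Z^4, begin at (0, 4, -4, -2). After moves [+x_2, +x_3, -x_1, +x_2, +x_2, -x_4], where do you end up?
(-1, 7, -3, -3)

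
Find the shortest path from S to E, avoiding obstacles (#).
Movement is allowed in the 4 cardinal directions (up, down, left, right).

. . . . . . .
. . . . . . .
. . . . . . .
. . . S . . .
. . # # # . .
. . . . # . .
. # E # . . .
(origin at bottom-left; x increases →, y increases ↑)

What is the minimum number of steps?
6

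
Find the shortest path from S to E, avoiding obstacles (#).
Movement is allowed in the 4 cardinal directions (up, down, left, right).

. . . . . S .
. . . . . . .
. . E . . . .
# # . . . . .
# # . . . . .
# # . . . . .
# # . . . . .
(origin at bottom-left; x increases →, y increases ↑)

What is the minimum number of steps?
5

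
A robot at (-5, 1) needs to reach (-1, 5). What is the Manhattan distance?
8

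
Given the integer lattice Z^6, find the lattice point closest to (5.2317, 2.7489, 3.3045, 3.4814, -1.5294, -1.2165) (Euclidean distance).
(5, 3, 3, 3, -2, -1)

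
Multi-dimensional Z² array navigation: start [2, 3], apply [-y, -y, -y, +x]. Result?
(3, 0)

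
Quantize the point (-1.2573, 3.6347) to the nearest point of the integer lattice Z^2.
(-1, 4)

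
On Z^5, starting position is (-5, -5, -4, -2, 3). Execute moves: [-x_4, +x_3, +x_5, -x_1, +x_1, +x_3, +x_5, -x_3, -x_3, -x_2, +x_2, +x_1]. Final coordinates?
(-4, -5, -4, -3, 5)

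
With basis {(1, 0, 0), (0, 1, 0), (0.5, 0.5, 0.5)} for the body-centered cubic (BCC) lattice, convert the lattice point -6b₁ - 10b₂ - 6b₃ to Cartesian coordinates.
(-9, -13, -3)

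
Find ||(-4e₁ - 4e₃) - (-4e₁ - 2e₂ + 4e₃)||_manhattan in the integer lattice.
10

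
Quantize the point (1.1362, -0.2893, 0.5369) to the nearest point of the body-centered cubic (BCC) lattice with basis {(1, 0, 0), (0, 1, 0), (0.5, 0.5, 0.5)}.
(1.5, -0.5, 0.5)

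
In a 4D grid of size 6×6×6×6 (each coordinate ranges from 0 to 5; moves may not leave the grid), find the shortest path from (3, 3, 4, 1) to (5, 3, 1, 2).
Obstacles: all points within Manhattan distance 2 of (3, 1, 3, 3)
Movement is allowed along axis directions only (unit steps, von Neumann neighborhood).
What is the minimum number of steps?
6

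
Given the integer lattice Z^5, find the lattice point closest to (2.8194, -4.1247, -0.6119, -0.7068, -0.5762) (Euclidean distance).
(3, -4, -1, -1, -1)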